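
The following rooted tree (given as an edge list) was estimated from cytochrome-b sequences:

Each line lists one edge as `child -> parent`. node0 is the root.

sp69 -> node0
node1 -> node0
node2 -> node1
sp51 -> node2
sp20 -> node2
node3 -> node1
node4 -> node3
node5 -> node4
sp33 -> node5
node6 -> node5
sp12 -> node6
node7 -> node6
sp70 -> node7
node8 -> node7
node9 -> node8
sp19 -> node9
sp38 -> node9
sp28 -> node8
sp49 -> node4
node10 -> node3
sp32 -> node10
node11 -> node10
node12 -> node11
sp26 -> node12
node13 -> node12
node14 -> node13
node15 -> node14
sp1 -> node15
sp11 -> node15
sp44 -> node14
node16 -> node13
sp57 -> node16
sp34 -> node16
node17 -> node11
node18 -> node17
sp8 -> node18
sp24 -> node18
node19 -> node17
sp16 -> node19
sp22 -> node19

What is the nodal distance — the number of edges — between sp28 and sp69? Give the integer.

The MRCA of sp28 and sp69 is the root of the tree.
From sp28 up to that node: 8 branches. From sp69 up to the same node: 1 branch. Total: 8 + 1 = 9.

9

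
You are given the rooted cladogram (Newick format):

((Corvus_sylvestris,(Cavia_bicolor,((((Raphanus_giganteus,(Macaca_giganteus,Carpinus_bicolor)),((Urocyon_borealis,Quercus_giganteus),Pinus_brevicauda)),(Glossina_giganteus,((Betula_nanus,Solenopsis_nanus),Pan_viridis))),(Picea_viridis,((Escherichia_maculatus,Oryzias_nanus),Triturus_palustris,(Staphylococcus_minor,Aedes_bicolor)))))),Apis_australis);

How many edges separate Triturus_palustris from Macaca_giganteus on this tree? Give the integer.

8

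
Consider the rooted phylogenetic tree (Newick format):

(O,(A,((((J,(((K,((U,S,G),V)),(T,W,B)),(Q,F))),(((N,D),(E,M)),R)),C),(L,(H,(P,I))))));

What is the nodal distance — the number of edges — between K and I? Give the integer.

The MRCA of K and I is the node subtending ((((J,(((K,((U,S,G),V)),(T,W,B)),(Q,F))),(((N,D),(E,M)),R)),C),(L,(H,(P,I)))).
From K up to that node: 7 branches. From I up to the same node: 4 branches. Total: 7 + 4 = 11.

11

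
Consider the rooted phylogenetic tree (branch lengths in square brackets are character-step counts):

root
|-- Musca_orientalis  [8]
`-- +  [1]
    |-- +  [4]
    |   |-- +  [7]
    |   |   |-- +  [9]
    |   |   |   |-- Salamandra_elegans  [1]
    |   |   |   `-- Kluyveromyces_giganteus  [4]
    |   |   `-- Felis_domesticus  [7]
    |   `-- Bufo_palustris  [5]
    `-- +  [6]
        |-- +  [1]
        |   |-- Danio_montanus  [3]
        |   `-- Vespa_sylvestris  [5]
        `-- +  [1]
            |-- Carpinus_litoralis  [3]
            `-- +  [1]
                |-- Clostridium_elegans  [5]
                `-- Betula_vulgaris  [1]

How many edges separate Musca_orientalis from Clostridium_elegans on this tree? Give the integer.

6

The MRCA of Musca_orientalis and Clostridium_elegans is the root of the tree.
From Musca_orientalis up to that node: 1 branch. From Clostridium_elegans up to the same node: 5 branches. Total: 1 + 5 = 6.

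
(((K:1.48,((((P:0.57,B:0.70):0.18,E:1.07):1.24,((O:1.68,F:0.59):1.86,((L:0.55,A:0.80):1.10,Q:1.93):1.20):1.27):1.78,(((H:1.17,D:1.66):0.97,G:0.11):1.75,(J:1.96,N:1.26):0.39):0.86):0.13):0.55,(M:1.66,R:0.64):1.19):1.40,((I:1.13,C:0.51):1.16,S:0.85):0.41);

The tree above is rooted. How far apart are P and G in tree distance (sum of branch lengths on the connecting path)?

6.49

The path runs P → … → MRCA → … → G; the MRCA is the node subtending ((((P,B),E),((O,F),((L,A),Q))),(((H,D),G),(J,N))).
Branch lengths along that path: 0.57 + 0.18 + 1.24 + 1.78 + 0.86 + 1.75 + 0.11 = 6.49.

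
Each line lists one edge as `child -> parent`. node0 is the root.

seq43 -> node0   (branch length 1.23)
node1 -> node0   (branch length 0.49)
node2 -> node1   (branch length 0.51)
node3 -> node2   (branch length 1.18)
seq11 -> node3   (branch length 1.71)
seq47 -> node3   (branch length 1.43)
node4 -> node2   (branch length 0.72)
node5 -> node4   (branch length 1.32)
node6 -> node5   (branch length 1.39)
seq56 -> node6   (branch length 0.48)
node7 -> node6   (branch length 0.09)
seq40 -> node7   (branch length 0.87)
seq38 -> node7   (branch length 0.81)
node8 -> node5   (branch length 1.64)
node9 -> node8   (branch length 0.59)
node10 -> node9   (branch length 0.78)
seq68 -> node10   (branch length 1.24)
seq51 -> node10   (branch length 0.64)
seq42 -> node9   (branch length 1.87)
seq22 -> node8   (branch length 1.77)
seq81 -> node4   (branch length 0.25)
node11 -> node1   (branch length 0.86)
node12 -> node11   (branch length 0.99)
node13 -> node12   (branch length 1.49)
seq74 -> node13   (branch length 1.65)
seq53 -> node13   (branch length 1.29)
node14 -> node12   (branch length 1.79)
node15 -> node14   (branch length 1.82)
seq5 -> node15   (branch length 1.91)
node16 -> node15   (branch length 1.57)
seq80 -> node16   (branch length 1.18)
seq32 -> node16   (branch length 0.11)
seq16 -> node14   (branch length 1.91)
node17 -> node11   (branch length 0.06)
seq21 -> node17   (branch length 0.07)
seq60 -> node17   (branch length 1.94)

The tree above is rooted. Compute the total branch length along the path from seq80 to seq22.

The path runs seq80 → … → MRCA → … → seq22; the MRCA is the node subtending (((seq11,seq47),(((seq56,(seq40,seq38)),(((seq68,seq51),seq42),seq22)),seq81)),(((seq74,seq53),((seq5,(seq80,seq32)),seq16)),(seq21,seq60))).
Branch lengths along that path: 1.18 + 1.57 + 1.82 + 1.79 + 0.99 + 0.86 + 0.51 + 0.72 + 1.32 + 1.64 + 1.77 = 14.17.

14.17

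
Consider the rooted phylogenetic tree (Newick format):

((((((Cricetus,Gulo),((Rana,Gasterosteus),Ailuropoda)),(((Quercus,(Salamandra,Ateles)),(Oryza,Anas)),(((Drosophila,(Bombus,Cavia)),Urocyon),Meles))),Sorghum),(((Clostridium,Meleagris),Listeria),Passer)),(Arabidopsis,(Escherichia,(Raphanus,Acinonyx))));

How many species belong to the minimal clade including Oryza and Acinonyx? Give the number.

24

The MRCA of Oryza and Acinonyx is the root, so the clade is the entire tree.
That clade contains 24 terminal taxa: Acinonyx, Ailuropoda, Anas, Arabidopsis, Ateles, Bombus, Cavia, Clostridium, Cricetus, Drosophila, Escherichia, Gasterosteus, Gulo, Listeria, Meleagris, Meles, Oryza, Passer, Quercus, Rana, Raphanus, Salamandra, Sorghum, Urocyon.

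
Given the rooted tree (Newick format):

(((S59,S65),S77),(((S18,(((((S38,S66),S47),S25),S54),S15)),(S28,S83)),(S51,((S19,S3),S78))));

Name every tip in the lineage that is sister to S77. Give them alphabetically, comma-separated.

S59, S65

S77 attaches to the tree at the node subtending ((S59,S65),S77).
The other lineage descending from that same node — the sister group — is (S59,S65); its 2 tips in alphabetical order are the answer.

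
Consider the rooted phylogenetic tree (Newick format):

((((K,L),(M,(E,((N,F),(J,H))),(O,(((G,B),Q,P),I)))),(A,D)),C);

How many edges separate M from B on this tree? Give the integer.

6

The MRCA of M and B is the node subtending (M,(E,((N,F),(J,H))),(O,(((G,B),Q,P),I))).
From M up to that node: 1 branch. From B up to the same node: 5 branches. Total: 1 + 5 = 6.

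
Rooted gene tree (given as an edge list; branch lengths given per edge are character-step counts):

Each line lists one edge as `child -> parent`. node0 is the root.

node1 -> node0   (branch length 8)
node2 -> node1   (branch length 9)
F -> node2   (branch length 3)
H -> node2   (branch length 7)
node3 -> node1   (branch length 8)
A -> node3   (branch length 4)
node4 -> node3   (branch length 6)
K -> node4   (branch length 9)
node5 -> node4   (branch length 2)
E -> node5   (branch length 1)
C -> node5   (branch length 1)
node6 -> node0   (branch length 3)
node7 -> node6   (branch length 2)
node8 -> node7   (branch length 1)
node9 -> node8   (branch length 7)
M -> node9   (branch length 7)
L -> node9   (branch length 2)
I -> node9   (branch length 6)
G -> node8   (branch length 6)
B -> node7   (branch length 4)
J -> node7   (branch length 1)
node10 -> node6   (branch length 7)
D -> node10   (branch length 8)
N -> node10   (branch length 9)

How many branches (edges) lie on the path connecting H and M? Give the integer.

The MRCA of H and M is the root of the tree.
From H up to that node: 3 branches. From M up to the same node: 5 branches. Total: 3 + 5 = 8.

8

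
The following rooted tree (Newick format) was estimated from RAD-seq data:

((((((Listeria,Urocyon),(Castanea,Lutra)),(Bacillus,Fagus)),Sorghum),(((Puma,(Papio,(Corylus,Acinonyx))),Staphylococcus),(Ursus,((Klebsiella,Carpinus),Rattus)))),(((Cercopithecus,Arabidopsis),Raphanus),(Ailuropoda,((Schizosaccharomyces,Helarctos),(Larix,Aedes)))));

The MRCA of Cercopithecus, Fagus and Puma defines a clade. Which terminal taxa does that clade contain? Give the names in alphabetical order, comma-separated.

Acinonyx, Aedes, Ailuropoda, Arabidopsis, Bacillus, Carpinus, Castanea, Cercopithecus, Corylus, Fagus, Helarctos, Klebsiella, Larix, Listeria, Lutra, Papio, Puma, Raphanus, Rattus, Schizosaccharomyces, Sorghum, Staphylococcus, Urocyon, Ursus

Tracing Cercopithecus: it sits inside (Cercopithecus,Arabidopsis).
Tracing Fagus: it sits inside (Bacillus,Fagus).
Tracing Puma: it sits inside (Puma,(Papio,(Corylus,Acinonyx))).
The smallest clade enclosing all 3 is the whole tree (their MRCA is the root), so the answer is all 24 tips in alphabetical order.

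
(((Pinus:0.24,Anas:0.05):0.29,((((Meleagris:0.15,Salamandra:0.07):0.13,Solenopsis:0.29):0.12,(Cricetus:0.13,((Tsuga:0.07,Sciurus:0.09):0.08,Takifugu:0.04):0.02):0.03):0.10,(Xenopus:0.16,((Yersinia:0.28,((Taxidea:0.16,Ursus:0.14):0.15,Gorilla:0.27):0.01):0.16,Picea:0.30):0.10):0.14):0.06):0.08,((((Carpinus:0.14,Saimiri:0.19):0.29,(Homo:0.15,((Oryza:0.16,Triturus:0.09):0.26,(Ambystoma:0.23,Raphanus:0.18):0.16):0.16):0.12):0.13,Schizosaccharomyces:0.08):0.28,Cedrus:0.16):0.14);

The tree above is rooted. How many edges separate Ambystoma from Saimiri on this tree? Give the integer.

The MRCA of Ambystoma and Saimiri is the node subtending ((Carpinus,Saimiri),(Homo,((Oryza,Triturus),(Ambystoma,Raphanus)))).
From Ambystoma up to that node: 4 branches. From Saimiri up to the same node: 2 branches. Total: 4 + 2 = 6.

6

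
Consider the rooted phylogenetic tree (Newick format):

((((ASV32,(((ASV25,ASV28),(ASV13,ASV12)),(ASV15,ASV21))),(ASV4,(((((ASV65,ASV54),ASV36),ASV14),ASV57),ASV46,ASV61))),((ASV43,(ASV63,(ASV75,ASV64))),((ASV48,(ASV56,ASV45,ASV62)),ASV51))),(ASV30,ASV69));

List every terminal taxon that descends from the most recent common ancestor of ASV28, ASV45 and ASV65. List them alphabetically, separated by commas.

Tracing ASV28: it sits inside (ASV25,ASV28).
Tracing ASV45: it sits inside (ASV56,ASV45,ASV62).
Tracing ASV65: it sits inside (ASV65,ASV54).
The smallest clade enclosing all 3 is (((ASV32,(((ASV25,ASV28),(ASV13,ASV12)),(ASV15,ASV21))),(ASV4,(((((ASV65,ASV54),ASV36),ASV14),ASV57),ASV46,ASV61))),((ASV43,(ASV63,(ASV75,ASV64))),((ASV48,(ASV56,ASV45,ASV62)),ASV51))); the answer is its 24 terminal taxa in alphabetical order.

ASV12, ASV13, ASV14, ASV15, ASV21, ASV25, ASV28, ASV32, ASV36, ASV4, ASV43, ASV45, ASV46, ASV48, ASV51, ASV54, ASV56, ASV57, ASV61, ASV62, ASV63, ASV64, ASV65, ASV75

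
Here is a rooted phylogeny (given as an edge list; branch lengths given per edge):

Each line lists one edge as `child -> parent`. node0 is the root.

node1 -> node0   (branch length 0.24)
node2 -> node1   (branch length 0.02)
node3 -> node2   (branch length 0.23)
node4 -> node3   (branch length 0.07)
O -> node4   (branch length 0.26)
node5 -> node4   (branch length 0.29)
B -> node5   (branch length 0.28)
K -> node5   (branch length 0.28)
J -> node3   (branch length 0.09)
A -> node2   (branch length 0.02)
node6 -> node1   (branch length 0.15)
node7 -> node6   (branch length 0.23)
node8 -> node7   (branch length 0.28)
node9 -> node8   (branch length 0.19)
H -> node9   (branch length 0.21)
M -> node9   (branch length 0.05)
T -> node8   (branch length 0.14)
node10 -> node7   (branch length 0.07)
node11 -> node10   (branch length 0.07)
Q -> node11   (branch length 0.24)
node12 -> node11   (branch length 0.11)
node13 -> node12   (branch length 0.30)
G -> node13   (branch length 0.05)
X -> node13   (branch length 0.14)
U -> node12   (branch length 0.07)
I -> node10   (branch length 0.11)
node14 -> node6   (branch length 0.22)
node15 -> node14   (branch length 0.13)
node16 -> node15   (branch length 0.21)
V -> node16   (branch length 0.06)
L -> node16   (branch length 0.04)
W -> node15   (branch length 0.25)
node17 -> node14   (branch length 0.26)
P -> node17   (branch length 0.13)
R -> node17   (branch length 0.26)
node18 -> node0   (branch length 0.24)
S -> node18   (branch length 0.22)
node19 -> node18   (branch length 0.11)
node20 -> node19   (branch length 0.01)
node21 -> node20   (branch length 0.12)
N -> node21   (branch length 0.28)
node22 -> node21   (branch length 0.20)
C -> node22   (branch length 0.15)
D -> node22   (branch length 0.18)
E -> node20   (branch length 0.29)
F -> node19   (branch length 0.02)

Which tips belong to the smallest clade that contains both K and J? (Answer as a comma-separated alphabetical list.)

Tracing K: it sits inside (B,K).
Tracing J: it sits inside ((O,(B,K)),J).
The smallest clade enclosing both is ((O,(B,K)),J); the answer is its 4 terminal taxa in alphabetical order.

B, J, K, O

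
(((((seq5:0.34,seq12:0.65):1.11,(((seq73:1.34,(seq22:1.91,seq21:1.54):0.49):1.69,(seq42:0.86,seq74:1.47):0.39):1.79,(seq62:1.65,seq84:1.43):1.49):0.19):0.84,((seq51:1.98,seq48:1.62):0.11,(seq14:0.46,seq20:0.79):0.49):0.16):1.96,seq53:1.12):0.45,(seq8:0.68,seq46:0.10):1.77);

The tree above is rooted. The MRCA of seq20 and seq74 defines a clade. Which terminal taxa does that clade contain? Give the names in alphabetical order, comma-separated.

seq12, seq14, seq20, seq21, seq22, seq42, seq48, seq5, seq51, seq62, seq73, seq74, seq84

Tracing seq20: it sits inside (seq14,seq20).
Tracing seq74: it sits inside (seq42,seq74).
The smallest clade enclosing both is (((seq5,seq12),(((seq73,(seq22,seq21)),(seq42,seq74)),(seq62,seq84))),((seq51,seq48),(seq14,seq20))); the answer is its 13 terminal taxa in alphabetical order.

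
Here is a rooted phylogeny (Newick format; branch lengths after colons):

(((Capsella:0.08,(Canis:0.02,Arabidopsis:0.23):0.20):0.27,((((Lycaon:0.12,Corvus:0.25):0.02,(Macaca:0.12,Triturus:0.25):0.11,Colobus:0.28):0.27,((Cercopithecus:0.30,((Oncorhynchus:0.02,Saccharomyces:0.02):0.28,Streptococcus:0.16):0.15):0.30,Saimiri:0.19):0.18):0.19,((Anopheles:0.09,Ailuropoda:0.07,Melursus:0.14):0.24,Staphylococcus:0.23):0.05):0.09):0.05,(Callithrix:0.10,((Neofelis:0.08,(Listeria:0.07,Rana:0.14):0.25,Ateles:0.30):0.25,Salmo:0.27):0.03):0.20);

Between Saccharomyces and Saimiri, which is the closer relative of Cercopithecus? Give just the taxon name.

Saccharomyces

The MRCA of Cercopithecus and Saccharomyces subtends (Cercopithecus,((Oncorhynchus,Saccharomyces),Streptococcus)) (4 taxa).
The MRCA of Cercopithecus and Saimiri subtends ((Cercopithecus,((Oncorhynchus,Saccharomyces),Streptococcus)),Saimiri) (5 taxa).
The first is nested inside the second, so Cercopithecus shares a more recent common ancestor with Saccharomyces.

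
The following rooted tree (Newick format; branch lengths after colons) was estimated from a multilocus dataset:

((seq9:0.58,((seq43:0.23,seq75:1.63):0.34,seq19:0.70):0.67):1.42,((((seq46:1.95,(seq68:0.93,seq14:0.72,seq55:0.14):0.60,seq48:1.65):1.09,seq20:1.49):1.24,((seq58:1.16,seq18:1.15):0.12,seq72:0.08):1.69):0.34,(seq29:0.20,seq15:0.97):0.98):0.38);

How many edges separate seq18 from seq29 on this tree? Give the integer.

6

The MRCA of seq18 and seq29 is the node subtending ((((seq46,(seq68,seq14,seq55),seq48),seq20),((seq58,seq18),seq72)),(seq29,seq15)).
From seq18 up to that node: 4 branches. From seq29 up to the same node: 2 branches. Total: 4 + 2 = 6.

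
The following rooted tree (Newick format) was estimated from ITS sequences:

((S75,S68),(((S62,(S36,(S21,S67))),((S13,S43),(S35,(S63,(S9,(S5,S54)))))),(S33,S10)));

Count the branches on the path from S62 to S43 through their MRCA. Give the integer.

The MRCA of S62 and S43 is the node subtending ((S62,(S36,(S21,S67))),((S13,S43),(S35,(S63,(S9,(S5,S54)))))).
From S62 up to that node: 2 branches. From S43 up to the same node: 3 branches. Total: 2 + 3 = 5.

5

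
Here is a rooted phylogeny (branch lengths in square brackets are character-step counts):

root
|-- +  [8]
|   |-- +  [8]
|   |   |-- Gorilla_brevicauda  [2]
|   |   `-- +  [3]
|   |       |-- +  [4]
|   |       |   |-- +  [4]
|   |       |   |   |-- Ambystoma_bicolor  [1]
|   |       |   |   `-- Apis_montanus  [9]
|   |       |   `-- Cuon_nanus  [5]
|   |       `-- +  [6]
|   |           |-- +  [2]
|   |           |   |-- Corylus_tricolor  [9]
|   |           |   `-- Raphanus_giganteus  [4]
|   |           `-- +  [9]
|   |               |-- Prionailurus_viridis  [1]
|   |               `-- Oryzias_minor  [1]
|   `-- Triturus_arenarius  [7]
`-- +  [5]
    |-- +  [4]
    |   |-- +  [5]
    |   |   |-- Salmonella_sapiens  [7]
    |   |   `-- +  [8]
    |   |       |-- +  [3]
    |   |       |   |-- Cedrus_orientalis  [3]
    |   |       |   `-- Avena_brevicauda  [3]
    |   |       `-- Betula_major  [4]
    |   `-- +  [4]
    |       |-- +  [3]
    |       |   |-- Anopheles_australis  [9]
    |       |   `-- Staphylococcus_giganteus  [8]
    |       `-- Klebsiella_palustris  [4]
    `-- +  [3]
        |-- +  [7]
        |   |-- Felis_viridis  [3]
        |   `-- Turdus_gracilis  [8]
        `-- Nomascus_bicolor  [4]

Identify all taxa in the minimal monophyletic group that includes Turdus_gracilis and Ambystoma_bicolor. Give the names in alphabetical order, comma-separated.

Tracing Turdus_gracilis: it sits inside (Felis_viridis,Turdus_gracilis).
Tracing Ambystoma_bicolor: it sits inside (Ambystoma_bicolor,Apis_montanus).
The smallest clade enclosing both is the whole tree (their MRCA is the root), so the answer is all 19 tips in alphabetical order.

Ambystoma_bicolor, Anopheles_australis, Apis_montanus, Avena_brevicauda, Betula_major, Cedrus_orientalis, Corylus_tricolor, Cuon_nanus, Felis_viridis, Gorilla_brevicauda, Klebsiella_palustris, Nomascus_bicolor, Oryzias_minor, Prionailurus_viridis, Raphanus_giganteus, Salmonella_sapiens, Staphylococcus_giganteus, Triturus_arenarius, Turdus_gracilis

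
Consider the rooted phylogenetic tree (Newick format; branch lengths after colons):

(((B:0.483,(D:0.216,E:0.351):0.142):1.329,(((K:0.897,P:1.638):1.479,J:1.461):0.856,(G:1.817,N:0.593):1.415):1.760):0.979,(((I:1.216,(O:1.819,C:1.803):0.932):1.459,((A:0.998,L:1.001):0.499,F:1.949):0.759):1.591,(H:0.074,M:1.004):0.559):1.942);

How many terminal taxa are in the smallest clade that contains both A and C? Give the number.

6

The MRCA of A and C is the node subtending ((I,(O,C)),((A,L),F)).
That clade contains 6 terminal taxa: A, C, F, I, L, O.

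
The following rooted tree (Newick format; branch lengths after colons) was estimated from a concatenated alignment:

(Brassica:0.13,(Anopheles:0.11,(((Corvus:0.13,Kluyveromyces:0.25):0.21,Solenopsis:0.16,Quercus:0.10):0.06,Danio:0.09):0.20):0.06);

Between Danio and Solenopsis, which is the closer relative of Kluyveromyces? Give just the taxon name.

Solenopsis

The MRCA of Kluyveromyces and Solenopsis subtends ((Corvus,Kluyveromyces),Solenopsis,Quercus) (4 taxa).
The MRCA of Kluyveromyces and Danio subtends (((Corvus,Kluyveromyces),Solenopsis,Quercus),Danio) (5 taxa).
The first is nested inside the second, so Kluyveromyces shares a more recent common ancestor with Solenopsis.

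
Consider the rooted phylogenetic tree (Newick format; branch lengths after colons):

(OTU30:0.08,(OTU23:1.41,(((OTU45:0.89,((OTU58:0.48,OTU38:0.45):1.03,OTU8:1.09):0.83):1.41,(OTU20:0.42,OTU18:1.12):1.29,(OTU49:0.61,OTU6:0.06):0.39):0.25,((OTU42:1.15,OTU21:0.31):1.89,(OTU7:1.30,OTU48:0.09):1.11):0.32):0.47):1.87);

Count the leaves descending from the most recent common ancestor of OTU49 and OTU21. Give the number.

The MRCA of OTU49 and OTU21 is the node subtending (((OTU45,((OTU58,OTU38),OTU8)),(OTU20,OTU18),(OTU49,OTU6)),((OTU42,OTU21),(OTU7,OTU48))).
That clade contains 12 terminal taxa: OTU18, OTU20, OTU21, OTU38, OTU42, OTU45, OTU48, OTU49, OTU58, OTU6, OTU7, OTU8.

12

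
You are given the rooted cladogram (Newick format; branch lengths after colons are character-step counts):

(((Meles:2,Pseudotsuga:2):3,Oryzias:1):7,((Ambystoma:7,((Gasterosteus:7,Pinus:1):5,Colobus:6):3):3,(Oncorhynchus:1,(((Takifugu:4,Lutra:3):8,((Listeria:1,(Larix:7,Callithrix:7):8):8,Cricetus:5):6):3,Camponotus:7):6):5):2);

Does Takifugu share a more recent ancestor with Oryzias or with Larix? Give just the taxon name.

Larix

The MRCA of Takifugu and Larix subtends ((Takifugu,Lutra),((Listeria,(Larix,Callithrix)),Cricetus)) (6 taxa).
The MRCA of Takifugu and Oryzias is the root, subtending the entire tree (15 taxa).
The first is nested inside the second, so Takifugu shares a more recent common ancestor with Larix.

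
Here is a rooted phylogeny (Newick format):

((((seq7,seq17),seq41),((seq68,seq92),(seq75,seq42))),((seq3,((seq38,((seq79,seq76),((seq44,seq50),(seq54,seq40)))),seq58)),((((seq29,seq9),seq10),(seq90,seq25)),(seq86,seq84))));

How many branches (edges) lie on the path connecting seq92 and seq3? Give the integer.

The MRCA of seq92 and seq3 is the root of the tree.
From seq92 up to that node: 4 branches. From seq3 up to the same node: 3 branches. Total: 4 + 3 = 7.

7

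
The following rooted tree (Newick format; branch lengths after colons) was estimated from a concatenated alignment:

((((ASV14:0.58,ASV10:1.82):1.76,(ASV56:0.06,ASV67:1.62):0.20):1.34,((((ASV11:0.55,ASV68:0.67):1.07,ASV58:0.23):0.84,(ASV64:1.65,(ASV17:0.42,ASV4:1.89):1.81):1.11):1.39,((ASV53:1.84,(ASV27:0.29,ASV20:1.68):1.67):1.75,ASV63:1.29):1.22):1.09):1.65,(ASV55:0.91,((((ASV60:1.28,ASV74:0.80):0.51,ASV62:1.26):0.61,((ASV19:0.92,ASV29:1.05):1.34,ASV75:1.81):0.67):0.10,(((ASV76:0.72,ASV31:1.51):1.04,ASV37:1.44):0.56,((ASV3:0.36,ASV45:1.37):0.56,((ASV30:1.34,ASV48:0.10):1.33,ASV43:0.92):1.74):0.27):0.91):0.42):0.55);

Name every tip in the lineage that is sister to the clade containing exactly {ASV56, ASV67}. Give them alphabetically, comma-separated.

The clade containing exactly {ASV56, ASV67} attaches to the tree at the node subtending ((ASV14,ASV10),(ASV56,ASV67)).
The other lineage descending from that same node — the sister group — is (ASV14,ASV10); its 2 tips in alphabetical order are the answer.

ASV10, ASV14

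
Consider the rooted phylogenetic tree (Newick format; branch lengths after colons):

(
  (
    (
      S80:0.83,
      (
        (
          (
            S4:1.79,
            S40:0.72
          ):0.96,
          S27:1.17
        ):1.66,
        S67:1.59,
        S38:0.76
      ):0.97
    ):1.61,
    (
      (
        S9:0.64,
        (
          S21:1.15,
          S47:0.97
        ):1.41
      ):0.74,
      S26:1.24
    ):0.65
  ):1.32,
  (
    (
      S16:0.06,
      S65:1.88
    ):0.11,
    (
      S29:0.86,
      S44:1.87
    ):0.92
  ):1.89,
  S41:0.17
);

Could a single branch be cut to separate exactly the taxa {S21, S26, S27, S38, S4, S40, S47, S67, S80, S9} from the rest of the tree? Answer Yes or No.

Yes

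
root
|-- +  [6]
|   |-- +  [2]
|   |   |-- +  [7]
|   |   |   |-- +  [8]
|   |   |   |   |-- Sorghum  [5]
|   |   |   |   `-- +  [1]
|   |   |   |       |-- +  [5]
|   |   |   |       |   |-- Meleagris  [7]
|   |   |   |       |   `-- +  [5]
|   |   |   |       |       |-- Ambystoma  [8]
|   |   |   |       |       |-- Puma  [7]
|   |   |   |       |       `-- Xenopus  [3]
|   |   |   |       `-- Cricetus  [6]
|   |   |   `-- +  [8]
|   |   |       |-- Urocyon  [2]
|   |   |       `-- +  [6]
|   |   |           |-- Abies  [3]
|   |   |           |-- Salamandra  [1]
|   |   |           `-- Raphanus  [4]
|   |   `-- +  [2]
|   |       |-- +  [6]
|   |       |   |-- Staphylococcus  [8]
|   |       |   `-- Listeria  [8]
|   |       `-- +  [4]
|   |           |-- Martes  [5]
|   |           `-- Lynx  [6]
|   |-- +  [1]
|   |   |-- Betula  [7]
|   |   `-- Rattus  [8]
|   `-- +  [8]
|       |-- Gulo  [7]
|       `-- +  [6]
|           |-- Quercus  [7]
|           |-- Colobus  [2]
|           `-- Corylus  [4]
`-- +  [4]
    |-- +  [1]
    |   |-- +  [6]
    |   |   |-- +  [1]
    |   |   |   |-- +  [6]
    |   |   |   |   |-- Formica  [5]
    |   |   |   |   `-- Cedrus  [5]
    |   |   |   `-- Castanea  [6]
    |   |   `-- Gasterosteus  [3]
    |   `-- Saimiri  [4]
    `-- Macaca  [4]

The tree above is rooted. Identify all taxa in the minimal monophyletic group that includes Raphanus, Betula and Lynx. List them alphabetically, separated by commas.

Abies, Ambystoma, Betula, Colobus, Corylus, Cricetus, Gulo, Listeria, Lynx, Martes, Meleagris, Puma, Quercus, Raphanus, Rattus, Salamandra, Sorghum, Staphylococcus, Urocyon, Xenopus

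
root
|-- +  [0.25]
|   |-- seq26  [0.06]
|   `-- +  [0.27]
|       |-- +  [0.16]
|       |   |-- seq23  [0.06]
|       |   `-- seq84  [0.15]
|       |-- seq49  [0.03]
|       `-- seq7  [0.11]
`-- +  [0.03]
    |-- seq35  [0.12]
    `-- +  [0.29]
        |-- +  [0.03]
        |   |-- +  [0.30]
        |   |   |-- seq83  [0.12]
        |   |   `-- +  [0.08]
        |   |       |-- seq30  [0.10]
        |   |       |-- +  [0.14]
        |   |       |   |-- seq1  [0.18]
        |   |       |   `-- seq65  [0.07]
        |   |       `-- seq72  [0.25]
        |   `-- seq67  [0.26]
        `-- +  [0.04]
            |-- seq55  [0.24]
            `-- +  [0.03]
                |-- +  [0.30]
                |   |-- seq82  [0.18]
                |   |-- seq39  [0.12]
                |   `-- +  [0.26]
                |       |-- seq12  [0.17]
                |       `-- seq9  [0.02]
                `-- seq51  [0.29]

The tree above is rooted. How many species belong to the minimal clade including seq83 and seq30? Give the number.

The MRCA of seq83 and seq30 is the node subtending (seq83,(seq30,(seq1,seq65),seq72)).
That clade contains 5 terminal taxa: seq1, seq30, seq65, seq72, seq83.

5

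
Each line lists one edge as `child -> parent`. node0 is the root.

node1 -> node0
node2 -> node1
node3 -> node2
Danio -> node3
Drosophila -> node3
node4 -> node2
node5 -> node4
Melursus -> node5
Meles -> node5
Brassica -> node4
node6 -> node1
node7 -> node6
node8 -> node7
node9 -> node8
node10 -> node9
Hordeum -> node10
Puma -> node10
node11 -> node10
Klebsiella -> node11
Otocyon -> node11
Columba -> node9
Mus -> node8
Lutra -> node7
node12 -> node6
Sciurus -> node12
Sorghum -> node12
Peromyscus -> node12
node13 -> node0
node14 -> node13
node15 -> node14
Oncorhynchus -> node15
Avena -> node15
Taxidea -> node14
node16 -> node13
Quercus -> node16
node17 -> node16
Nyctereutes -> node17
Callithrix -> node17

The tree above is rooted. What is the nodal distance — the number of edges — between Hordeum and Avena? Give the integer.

11

The MRCA of Hordeum and Avena is the root of the tree.
From Hordeum up to that node: 7 branches. From Avena up to the same node: 4 branches. Total: 7 + 4 = 11.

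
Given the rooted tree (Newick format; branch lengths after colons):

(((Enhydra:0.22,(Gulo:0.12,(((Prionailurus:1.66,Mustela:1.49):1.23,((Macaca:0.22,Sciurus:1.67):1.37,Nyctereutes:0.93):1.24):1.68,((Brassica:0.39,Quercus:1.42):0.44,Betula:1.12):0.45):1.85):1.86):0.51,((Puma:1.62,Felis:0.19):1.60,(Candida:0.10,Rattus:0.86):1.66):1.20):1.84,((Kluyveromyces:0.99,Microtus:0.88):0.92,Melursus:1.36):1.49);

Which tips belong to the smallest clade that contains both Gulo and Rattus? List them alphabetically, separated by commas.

Tracing Gulo: it sits inside (Gulo,(((Prionailurus,Mustela),((Macaca,Sciurus),Nyctereutes)),((Brassica,Quercus),Betula))).
Tracing Rattus: it sits inside (Candida,Rattus).
The smallest clade enclosing both is ((Enhydra,(Gulo,(((Prionailurus,Mustela),((Macaca,Sciurus),Nyctereutes)),((Brassica,Quercus),Betula)))),((Puma,Felis),(Candida,Rattus))); the answer is its 14 terminal taxa in alphabetical order.

Betula, Brassica, Candida, Enhydra, Felis, Gulo, Macaca, Mustela, Nyctereutes, Prionailurus, Puma, Quercus, Rattus, Sciurus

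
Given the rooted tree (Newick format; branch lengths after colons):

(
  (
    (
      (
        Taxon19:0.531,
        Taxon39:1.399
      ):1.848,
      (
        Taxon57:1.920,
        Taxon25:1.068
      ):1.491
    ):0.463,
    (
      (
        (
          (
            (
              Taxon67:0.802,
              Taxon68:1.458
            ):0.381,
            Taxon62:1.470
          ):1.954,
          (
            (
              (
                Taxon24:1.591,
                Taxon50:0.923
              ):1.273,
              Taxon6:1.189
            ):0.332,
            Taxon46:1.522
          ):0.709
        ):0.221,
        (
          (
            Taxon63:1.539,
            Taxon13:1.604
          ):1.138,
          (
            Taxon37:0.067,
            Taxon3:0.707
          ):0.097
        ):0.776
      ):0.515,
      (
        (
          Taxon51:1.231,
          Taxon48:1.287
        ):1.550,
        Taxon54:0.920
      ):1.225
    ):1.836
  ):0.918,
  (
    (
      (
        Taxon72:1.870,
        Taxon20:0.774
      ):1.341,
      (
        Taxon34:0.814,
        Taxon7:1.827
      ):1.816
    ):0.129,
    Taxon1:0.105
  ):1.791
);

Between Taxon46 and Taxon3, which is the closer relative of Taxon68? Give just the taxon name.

Taxon46

The MRCA of Taxon68 and Taxon46 subtends (((Taxon67,Taxon68),Taxon62),(((Taxon24,Taxon50),Taxon6),Taxon46)) (7 taxa).
The MRCA of Taxon68 and Taxon3 subtends ((((Taxon67,Taxon68),Taxon62),(((Taxon24,Taxon50),Taxon6),Taxon46)),((Taxon63,Taxon13),(Taxon37,Taxon3))) (11 taxa).
The first is nested inside the second, so Taxon68 shares a more recent common ancestor with Taxon46.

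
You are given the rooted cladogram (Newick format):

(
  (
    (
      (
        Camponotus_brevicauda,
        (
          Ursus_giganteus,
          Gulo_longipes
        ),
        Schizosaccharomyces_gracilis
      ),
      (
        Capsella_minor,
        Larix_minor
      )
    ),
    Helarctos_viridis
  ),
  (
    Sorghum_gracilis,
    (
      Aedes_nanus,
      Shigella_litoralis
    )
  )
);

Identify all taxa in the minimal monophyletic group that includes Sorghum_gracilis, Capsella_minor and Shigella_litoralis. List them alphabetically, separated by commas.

Tracing Sorghum_gracilis: it sits inside (Sorghum_gracilis,(Aedes_nanus,Shigella_litoralis)).
Tracing Capsella_minor: it sits inside (Capsella_minor,Larix_minor).
Tracing Shigella_litoralis: it sits inside (Aedes_nanus,Shigella_litoralis).
The smallest clade enclosing all 3 is the whole tree (their MRCA is the root), so the answer is all 10 tips in alphabetical order.

Aedes_nanus, Camponotus_brevicauda, Capsella_minor, Gulo_longipes, Helarctos_viridis, Larix_minor, Schizosaccharomyces_gracilis, Shigella_litoralis, Sorghum_gracilis, Ursus_giganteus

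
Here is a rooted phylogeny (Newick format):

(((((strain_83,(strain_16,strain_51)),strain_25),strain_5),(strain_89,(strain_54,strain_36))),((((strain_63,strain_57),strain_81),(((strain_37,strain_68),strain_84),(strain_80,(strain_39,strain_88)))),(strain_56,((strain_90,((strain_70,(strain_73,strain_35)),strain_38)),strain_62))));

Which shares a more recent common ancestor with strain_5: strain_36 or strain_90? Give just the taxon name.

strain_36

The MRCA of strain_5 and strain_36 subtends ((((strain_83,(strain_16,strain_51)),strain_25),strain_5),(strain_89,(strain_54,strain_36))) (8 taxa).
The MRCA of strain_5 and strain_90 is the root, subtending the entire tree (24 taxa).
The first is nested inside the second, so strain_5 shares a more recent common ancestor with strain_36.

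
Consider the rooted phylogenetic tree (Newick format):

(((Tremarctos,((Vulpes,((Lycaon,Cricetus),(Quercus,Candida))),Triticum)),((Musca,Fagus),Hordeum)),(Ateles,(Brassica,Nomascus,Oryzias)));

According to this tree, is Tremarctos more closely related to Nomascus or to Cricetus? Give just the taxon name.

Cricetus

The MRCA of Tremarctos and Cricetus subtends (Tremarctos,((Vulpes,((Lycaon,Cricetus),(Quercus,Candida))),Triticum)) (7 taxa).
The MRCA of Tremarctos and Nomascus is the root, subtending the entire tree (14 taxa).
The first is nested inside the second, so Tremarctos shares a more recent common ancestor with Cricetus.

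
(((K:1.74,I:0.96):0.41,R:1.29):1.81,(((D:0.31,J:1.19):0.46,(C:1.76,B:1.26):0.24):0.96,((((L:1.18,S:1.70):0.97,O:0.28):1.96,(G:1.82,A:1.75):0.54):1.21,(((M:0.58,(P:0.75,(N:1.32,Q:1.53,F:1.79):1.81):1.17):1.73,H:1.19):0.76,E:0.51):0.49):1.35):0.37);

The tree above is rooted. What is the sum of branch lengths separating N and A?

10.78

The path runs N → … → MRCA → … → A; the MRCA is the node subtending ((((L,S),O),(G,A)),(((M,(P,(N,Q,F))),H),E)).
Branch lengths along that path: 1.32 + 1.81 + 1.17 + 1.73 + 0.76 + 0.49 + 1.21 + 0.54 + 1.75 = 10.78.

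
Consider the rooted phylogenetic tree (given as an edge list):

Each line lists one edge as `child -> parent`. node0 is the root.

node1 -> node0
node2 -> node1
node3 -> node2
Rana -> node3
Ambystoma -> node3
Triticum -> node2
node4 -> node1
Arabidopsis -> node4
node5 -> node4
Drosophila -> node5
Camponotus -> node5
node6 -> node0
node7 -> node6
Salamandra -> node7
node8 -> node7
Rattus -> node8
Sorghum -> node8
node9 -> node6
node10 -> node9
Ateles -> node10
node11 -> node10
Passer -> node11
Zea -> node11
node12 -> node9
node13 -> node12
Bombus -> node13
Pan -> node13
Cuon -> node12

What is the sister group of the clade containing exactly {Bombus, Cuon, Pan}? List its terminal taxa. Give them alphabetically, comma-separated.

Ateles, Passer, Zea

The clade containing exactly {Bombus, Cuon, Pan} attaches to the tree at the node subtending ((Ateles,(Passer,Zea)),((Bombus,Pan),Cuon)).
The other lineage descending from that same node — the sister group — is (Ateles,(Passer,Zea)); its 3 tips in alphabetical order are the answer.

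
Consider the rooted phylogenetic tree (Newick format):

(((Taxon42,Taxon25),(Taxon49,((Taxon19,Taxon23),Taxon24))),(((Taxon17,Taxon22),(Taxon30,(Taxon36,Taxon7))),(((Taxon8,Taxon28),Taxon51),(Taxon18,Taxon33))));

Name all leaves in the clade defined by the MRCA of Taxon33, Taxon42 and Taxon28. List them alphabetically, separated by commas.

Taxon17, Taxon18, Taxon19, Taxon22, Taxon23, Taxon24, Taxon25, Taxon28, Taxon30, Taxon33, Taxon36, Taxon42, Taxon49, Taxon51, Taxon7, Taxon8

Tracing Taxon33: it sits inside (Taxon18,Taxon33).
Tracing Taxon42: it sits inside (Taxon42,Taxon25).
Tracing Taxon28: it sits inside (Taxon8,Taxon28).
The smallest clade enclosing all 3 is the whole tree (their MRCA is the root), so the answer is all 16 tips in alphabetical order.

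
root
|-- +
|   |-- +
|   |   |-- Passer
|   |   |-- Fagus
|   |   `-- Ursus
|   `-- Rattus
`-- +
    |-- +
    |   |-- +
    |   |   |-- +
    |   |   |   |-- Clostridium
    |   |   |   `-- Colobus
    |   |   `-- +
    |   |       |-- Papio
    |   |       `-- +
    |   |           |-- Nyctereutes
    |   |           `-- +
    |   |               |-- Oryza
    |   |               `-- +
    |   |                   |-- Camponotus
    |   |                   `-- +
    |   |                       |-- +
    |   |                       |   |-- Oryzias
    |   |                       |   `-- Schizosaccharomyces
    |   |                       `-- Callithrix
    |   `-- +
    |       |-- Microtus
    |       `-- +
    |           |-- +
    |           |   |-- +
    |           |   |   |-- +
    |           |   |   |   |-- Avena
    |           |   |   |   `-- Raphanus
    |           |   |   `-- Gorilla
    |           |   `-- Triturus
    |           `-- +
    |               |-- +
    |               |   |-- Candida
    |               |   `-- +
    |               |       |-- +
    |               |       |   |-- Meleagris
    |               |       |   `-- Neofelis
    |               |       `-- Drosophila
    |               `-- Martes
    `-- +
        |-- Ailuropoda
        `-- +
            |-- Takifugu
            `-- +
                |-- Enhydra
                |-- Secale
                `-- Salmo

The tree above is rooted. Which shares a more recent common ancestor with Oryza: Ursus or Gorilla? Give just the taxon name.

Gorilla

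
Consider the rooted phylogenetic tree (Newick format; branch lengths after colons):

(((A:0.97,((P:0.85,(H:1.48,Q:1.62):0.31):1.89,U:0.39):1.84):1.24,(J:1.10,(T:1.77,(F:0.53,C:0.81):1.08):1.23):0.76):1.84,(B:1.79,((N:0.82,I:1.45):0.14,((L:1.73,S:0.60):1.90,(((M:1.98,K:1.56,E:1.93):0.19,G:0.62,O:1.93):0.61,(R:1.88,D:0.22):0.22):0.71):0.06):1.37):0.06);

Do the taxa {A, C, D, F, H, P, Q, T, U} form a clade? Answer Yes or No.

No

The MRCA of the listed taxa is the root, so the smallest clade containing them is the whole tree.
That clade also contains B, E, G, I, J, K, L, M, N, O, R, S, which are not in the proposed group, so the group is not monophyletic.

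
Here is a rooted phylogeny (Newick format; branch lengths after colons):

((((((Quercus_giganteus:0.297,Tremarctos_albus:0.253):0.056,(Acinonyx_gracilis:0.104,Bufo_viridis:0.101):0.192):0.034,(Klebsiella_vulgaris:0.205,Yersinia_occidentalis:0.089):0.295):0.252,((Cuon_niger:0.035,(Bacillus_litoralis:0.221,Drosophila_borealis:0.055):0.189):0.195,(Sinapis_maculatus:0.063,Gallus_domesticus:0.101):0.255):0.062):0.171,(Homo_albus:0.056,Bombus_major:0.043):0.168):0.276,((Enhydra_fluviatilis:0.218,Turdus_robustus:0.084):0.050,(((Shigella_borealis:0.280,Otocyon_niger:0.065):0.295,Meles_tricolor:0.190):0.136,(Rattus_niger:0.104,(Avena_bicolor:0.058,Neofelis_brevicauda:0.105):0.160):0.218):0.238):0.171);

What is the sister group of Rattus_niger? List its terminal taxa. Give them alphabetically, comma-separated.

Rattus_niger attaches to the tree at the node subtending (Rattus_niger,(Avena_bicolor,Neofelis_brevicauda)).
The other lineage descending from that same node — the sister group — is (Avena_bicolor,Neofelis_brevicauda); its 2 tips in alphabetical order are the answer.

Avena_bicolor, Neofelis_brevicauda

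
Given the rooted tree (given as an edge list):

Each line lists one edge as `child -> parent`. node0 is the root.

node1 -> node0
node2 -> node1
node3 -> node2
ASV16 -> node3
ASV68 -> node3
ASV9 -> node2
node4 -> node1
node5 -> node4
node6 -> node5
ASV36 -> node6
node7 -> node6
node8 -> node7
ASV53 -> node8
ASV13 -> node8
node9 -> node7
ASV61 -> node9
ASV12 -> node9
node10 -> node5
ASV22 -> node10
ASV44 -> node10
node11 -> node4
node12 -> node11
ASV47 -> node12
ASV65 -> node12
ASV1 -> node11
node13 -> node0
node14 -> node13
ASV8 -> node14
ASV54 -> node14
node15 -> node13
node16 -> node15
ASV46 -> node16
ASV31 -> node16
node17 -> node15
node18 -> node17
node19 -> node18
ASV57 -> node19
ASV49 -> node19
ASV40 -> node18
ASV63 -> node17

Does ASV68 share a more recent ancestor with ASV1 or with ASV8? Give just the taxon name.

ASV1

The MRCA of ASV68 and ASV1 subtends (((ASV16,ASV68),ASV9),(((ASV36,((ASV53,ASV13),(ASV61,ASV12))),(ASV22,ASV44)),((ASV47,ASV65),ASV1))) (13 taxa).
The MRCA of ASV68 and ASV8 is the root, subtending the entire tree (21 taxa).
The first is nested inside the second, so ASV68 shares a more recent common ancestor with ASV1.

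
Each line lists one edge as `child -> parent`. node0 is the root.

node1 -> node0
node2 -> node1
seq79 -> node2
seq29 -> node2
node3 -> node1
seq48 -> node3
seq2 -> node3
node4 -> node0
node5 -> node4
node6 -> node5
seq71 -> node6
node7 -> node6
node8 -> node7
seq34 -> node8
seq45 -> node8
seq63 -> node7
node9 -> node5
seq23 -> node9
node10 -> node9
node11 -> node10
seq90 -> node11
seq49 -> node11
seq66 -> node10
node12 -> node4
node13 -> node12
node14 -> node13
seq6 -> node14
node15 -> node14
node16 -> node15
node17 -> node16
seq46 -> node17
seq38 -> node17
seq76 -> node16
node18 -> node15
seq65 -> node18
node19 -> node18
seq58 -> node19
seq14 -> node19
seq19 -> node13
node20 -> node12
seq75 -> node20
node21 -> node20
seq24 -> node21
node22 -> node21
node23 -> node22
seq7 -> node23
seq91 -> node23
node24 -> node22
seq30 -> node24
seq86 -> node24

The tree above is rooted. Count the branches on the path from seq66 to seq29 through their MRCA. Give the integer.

The MRCA of seq66 and seq29 is the root of the tree.
From seq66 up to that node: 5 branches. From seq29 up to the same node: 3 branches. Total: 5 + 3 = 8.

8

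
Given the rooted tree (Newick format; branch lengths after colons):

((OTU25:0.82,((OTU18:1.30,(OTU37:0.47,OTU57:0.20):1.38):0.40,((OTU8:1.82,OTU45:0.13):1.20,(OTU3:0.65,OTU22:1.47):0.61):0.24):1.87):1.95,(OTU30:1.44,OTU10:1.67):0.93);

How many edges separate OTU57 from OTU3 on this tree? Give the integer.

6

The MRCA of OTU57 and OTU3 is the node subtending ((OTU18,(OTU37,OTU57)),((OTU8,OTU45),(OTU3,OTU22))).
From OTU57 up to that node: 3 branches. From OTU3 up to the same node: 3 branches. Total: 3 + 3 = 6.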